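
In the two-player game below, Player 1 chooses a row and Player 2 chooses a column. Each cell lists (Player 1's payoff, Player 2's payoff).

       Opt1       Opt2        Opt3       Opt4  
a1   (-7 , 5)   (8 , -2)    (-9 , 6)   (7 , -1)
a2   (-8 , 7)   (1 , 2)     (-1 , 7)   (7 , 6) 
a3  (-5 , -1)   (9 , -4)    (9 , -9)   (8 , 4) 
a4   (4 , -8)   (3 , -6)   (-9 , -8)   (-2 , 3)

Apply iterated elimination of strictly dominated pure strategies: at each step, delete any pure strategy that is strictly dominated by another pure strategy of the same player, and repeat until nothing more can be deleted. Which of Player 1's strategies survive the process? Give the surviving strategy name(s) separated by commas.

Row a1 is eliminated: a3 beats it against every remaining column (Opt1: -5>-7, Opt2: 9>8, Opt3: 9>-9, Opt4: 8>7).
Player 1's strategy a2 is strictly dominated by a3 (Opt1: -5>-8, Opt2: 9>1, Opt3: 9>-1, Opt4: 8>7) and is removed.
Player 2's strategy Opt1 is strictly dominated by Opt4 (a3: 4>-1, a4: 3>-8) and is removed.
Row a4 is eliminated: a3 beats it against every remaining column (Opt2: 9>3, Opt3: 9>-9, Opt4: 8>-2).
Player 2's strategy Opt2 is strictly dominated by Opt4 (a3: 4>-4) and is removed.
Column Opt3 is eliminated: Opt4 beats it against every remaining row (a3: 4>-9).
Among the remaining strategies, none is strictly dominated by another pure strategy of the same player, so the elimination stops.
Surviving strategies — Player 1: {a3}; Player 2: {Opt4}.

a3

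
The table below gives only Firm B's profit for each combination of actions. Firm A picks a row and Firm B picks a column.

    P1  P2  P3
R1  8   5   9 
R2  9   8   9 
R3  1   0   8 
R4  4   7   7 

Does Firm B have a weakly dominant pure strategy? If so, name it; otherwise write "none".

P3

P3 vs P1: R1: 9>8, R2: 9=9, R3: 8>1, R4: 7>4.
P3 vs P2: R1: 9>5, R2: 9>8, R3: 8>0, R4: 7=7.
P3 is at least as good as every other strategy against every opponent action, so it is weakly dominant.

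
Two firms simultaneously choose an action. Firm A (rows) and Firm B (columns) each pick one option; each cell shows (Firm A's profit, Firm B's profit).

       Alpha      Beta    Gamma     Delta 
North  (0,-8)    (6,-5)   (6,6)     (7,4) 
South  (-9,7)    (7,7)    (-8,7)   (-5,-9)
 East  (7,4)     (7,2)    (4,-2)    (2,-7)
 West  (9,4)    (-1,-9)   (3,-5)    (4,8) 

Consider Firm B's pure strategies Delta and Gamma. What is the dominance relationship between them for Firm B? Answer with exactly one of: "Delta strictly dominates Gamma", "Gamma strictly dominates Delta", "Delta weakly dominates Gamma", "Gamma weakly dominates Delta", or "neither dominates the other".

neither dominates the other

Compare Delta to Gamma across each choice by Firm A: North: 4<6, South: -9<7, East: -7<-2, West: 8>-5.
Delta does better at West but worse at North, South, East; neither strategy dominates the other.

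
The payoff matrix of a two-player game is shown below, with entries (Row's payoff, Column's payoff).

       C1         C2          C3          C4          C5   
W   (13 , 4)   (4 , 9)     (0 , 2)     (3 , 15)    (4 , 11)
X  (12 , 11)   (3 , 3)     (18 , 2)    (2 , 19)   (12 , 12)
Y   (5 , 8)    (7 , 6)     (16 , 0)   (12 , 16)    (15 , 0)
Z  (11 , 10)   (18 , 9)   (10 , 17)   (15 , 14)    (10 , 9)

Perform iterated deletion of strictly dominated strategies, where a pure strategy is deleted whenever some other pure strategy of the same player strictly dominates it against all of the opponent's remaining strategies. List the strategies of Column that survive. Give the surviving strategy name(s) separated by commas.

Column C1 is eliminated: C4 beats it against every remaining row (W: 15>4, X: 19>11, Y: 16>8, Z: 14>10).
For Row, Y strictly dominates W on the remaining columns (C2: 7>4, C3: 16>0, C4: 12>3, C5: 15>4); eliminate W.
For Column, C4 strictly dominates C2 on the remaining rows (X: 19>3, Y: 16>6, Z: 14>9); eliminate C2.
Column C5 is eliminated: C4 beats it against every remaining row (X: 19>12, Y: 16>0, Z: 14>9).
Among the remaining strategies, none is strictly dominated by another pure strategy of the same player, so the elimination stops.
Surviving strategies — Row: {X, Y, Z}; Column: {C3, C4}.

C3, C4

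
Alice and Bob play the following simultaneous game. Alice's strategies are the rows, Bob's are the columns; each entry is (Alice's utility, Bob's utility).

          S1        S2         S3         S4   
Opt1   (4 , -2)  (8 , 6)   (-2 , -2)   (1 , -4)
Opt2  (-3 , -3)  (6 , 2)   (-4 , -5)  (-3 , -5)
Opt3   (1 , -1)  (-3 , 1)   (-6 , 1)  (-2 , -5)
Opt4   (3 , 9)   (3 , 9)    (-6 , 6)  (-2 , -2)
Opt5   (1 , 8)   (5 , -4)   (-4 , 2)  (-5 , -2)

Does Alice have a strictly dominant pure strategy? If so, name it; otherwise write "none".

Opt1

Opt1 vs Opt2: S1: 4>-3, S2: 8>6, S3: -2>-4, S4: 1>-3.
Opt1 vs Opt3: S1: 4>1, S2: 8>-3, S3: -2>-6, S4: 1>-2.
Opt1 vs Opt4: S1: 4>3, S2: 8>3, S3: -2>-6, S4: 1>-2.
Opt1 vs Opt5: S1: 4>1, S2: 8>5, S3: -2>-4, S4: 1>-5.
Opt1 strictly beats every other strategy against every opponent action, so it is strictly dominant.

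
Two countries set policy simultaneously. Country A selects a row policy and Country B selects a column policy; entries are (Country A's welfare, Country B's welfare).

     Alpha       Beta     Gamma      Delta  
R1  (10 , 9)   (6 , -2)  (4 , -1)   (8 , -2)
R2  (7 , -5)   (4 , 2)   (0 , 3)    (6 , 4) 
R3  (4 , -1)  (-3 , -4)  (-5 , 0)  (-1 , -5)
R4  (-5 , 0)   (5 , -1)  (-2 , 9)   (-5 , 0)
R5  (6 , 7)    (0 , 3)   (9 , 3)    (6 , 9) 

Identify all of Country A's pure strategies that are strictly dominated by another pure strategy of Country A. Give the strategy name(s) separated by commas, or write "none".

R2, R3, R4

R1: no other strategy beats it everywhere (R2 at Alpha (10>7); R3 at Alpha (10>4); R4 at Alpha (10>-5); R5 at Alpha (10>6)).
R2: dominated, since R1 does at least as well everywhere (Alpha: 10>7, Beta: 6>4, Gamma: 4>0, Delta: 8>6).
R3 is strictly dominated by R1 (Alpha: 10>4, Beta: 6>-3, Gamma: 4>-5, Delta: 8>-1).
R1 strictly dominates R4 — Alpha: 10>-5, Beta: 6>5, Gamma: 4>-2, Delta: 8>-5.
R5 is not dominated — it holds its own against R1 at Gamma (9>4); R2 at Gamma (9>0); R3 at Alpha (6>4); R4 at Alpha (6>-5).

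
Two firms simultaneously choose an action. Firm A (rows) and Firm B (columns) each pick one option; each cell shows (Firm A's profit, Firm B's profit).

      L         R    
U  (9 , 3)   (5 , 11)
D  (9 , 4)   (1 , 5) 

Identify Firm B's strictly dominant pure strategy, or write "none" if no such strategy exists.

R

R vs L: U: 11>3, D: 5>4.
R strictly beats every other strategy against every opponent action, so it is strictly dominant.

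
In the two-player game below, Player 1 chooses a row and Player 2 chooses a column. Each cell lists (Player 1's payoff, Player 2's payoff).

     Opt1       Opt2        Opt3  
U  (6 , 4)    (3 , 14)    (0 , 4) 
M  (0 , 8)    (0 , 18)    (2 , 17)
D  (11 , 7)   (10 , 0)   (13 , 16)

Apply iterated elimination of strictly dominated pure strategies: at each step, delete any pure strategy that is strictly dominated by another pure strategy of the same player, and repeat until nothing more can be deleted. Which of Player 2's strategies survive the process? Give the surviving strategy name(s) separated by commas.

Opt3

Player 1's strategy U is strictly dominated by D (Opt1: 11>6, Opt2: 10>3, Opt3: 13>0) and is removed.
For Player 1, D strictly dominates M on the remaining columns (Opt1: 11>0, Opt2: 10>0, Opt3: 13>2); eliminate M.
Player 2's strategy Opt1 is strictly dominated by Opt3 (D: 16>7) and is removed.
For Player 2, Opt3 strictly dominates Opt2 on the remaining rows (D: 16>0); eliminate Opt2.
Among the remaining strategies, none is strictly dominated by another pure strategy of the same player, so the elimination stops.
Surviving strategies — Player 1: {D}; Player 2: {Opt3}.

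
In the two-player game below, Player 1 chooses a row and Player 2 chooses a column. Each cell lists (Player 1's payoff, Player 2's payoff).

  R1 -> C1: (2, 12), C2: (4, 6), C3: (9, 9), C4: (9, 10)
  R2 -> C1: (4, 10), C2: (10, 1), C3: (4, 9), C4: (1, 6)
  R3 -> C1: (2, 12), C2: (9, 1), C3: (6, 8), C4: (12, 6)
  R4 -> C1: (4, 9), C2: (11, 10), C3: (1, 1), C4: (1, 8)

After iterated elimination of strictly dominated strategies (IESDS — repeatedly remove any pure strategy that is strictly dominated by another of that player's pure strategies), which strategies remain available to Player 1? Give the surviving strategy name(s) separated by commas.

R2, R4

Column C3 is eliminated: C1 beats it against every remaining row (R1: 12>9, R2: 10>9, R3: 12>8, R4: 9>1).
Column C4 is eliminated: C1 beats it against every remaining row (R1: 12>10, R2: 10>6, R3: 12>6, R4: 9>8).
Player 1's strategy R1 is strictly dominated by R2 (C1: 4>2, C2: 10>4) and is removed.
Row R3 is eliminated: R2 beats it against every remaining column (C1: 4>2, C2: 10>9).
Among the remaining strategies, none is strictly dominated by another pure strategy of the same player, so the elimination stops.
Surviving strategies — Player 1: {R2, R4}; Player 2: {C1, C2}.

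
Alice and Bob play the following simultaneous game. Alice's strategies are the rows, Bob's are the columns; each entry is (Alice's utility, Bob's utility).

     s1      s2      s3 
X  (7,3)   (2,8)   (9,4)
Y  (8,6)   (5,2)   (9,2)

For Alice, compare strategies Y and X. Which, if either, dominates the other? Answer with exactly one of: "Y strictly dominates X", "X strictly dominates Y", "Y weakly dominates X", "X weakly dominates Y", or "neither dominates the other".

Y's payoffs vs X's, by Bob's action — s1: 8>7, s2: 5>2, s3: 9=9.
Y is at least as good everywhere and strictly better somewhere (tied only at s3), so Y weakly but not strictly dominates X.

Y weakly dominates X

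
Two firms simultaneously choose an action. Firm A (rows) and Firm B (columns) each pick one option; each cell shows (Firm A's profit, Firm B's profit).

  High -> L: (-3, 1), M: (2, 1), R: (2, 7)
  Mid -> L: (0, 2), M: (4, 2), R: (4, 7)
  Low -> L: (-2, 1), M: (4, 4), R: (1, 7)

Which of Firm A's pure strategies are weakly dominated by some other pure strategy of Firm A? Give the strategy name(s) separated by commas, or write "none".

High: dominated, since Mid does at least as well everywhere (L: 0>-3, M: 4>2, R: 4>2).
Mid: no other strategy beats it everywhere (High at L (0>-3); Low at L (0>-2)).
Mid weakly dominates Low — L: 0>-2, M: 4=4, R: 4>1.

High, Low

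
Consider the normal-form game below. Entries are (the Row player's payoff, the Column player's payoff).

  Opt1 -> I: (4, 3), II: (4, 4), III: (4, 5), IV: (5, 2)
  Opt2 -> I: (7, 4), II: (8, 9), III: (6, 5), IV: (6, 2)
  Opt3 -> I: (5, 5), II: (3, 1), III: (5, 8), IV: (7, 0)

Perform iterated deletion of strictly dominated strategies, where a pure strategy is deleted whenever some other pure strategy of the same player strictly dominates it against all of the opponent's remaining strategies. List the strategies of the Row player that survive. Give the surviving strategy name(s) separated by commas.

Opt2

For the Row player, Opt2 strictly dominates Opt1 on the remaining columns (I: 7>4, II: 8>4, III: 6>4, IV: 6>5); eliminate Opt1.
For the Column player, III strictly dominates I on the remaining rows (Opt2: 5>4, Opt3: 8>5); eliminate I.
Column IV is eliminated: II beats it against every remaining row (Opt2: 9>2, Opt3: 1>0).
The Row player's strategy Opt3 is strictly dominated by Opt2 (II: 8>3, III: 6>5) and is removed.
For the Column player, II strictly dominates III on the remaining rows (Opt2: 9>5); eliminate III.
Among the remaining strategies, none is strictly dominated by another pure strategy of the same player, so the elimination stops.
Surviving strategies — the Row player: {Opt2}; the Column player: {II}.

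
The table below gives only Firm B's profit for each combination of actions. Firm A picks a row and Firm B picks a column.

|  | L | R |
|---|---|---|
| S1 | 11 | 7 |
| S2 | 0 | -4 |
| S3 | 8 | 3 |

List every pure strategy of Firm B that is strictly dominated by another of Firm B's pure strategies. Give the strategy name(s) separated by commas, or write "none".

L: no other strategy beats it everywhere (R at S1 (11>7)).
L strictly dominates R — S1: 11>7, S2: 0>-4, S3: 8>3.

R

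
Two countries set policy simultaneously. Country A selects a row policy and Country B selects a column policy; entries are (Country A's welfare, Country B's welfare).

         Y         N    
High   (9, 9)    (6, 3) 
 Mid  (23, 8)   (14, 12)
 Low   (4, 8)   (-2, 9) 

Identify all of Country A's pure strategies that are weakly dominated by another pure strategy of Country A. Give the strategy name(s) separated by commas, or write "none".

High: dominated, since Mid does at least as well everywhere (Y: 23>9, N: 14>6).
Mid: no other strategy beats it everywhere (High at Y (23>9); Low at Y (23>4)).
High weakly dominates Low — Y: 9>4, N: 6>-2.

High, Low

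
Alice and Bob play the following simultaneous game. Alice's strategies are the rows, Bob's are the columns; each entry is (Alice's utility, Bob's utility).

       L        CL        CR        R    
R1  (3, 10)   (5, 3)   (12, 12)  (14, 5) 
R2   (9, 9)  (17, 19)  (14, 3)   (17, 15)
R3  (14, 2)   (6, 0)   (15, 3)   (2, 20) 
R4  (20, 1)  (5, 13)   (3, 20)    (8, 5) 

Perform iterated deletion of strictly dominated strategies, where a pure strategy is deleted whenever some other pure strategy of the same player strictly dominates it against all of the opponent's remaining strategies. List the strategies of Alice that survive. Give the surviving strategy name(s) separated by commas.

R2

Alice's strategy R1 is strictly dominated by R2 (L: 9>3, CL: 17>5, CR: 14>12, R: 17>14) and is removed.
Column L is eliminated: R beats it against every remaining row (R2: 15>9, R3: 20>2, R4: 5>1).
Row R4 is eliminated: R2 beats it against every remaining column (CL: 17>5, CR: 14>3, R: 17>8).
Column CR is eliminated: R beats it against every remaining row (R2: 15>3, R3: 20>3).
For Alice, R2 strictly dominates R3 on the remaining columns (CL: 17>6, R: 17>2); eliminate R3.
For Bob, CL strictly dominates R on the remaining rows (R2: 19>15); eliminate R.
Among the remaining strategies, none is strictly dominated by another pure strategy of the same player, so the elimination stops.
Surviving strategies — Alice: {R2}; Bob: {CL}.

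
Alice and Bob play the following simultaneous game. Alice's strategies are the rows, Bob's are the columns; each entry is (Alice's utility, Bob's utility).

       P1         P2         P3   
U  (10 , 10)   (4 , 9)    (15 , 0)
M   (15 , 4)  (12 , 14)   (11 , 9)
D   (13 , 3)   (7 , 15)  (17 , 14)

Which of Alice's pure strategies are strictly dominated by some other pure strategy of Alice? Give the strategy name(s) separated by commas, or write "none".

U is strictly dominated by D (P1: 13>10, P2: 7>4, P3: 17>15).
M is not dominated — it holds its own against U at P1 (15>10); D at P1 (15>13).
D is not dominated — it holds its own against U at P1 (13>10); M at P3 (17>11).

U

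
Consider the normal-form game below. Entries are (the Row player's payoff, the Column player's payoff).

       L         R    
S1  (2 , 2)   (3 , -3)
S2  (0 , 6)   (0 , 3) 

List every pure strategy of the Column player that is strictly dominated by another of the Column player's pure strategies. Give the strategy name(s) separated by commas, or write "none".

R

L is not dominated — it holds its own against R at S1 (2>-3).
R: dominated, since L does at least as well everywhere (S1: 2>-3, S2: 6>3).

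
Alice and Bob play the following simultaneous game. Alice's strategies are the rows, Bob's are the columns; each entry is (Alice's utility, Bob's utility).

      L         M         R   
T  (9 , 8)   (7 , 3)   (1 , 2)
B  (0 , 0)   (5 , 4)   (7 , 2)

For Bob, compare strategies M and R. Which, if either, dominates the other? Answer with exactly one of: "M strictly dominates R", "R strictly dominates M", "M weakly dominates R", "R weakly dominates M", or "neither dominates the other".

M's payoffs vs R's, by Alice's action — T: 3>2, B: 4>2.
M gives a strictly higher payoff against each opponent action, so M strictly dominates R.

M strictly dominates R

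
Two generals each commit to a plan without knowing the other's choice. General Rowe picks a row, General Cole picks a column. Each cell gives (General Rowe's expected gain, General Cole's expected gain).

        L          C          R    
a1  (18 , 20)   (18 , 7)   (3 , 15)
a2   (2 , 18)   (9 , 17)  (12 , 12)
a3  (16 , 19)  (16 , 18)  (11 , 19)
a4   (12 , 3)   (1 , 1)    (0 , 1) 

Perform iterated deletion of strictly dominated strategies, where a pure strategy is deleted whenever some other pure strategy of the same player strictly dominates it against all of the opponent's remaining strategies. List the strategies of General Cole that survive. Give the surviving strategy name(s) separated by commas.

L, R

Row a4 is eliminated: a1 beats it against every remaining column (L: 18>12, C: 18>1, R: 3>0).
General Cole's strategy C is strictly dominated by L (a1: 20>7, a2: 18>17, a3: 19>18) and is removed.
Among the remaining strategies, none is strictly dominated by another pure strategy of the same player, so the elimination stops.
Surviving strategies — General Rowe: {a1, a2, a3}; General Cole: {L, R}.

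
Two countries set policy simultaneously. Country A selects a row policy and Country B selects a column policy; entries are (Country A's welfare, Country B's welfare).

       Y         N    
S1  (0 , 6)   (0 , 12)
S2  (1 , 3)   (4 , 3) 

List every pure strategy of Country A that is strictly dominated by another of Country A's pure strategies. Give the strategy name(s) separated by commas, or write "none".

S2 strictly dominates S1 — Y: 1>0, N: 4>0.
S2: no other strategy beats it everywhere (S1 at Y (1>0)).

S1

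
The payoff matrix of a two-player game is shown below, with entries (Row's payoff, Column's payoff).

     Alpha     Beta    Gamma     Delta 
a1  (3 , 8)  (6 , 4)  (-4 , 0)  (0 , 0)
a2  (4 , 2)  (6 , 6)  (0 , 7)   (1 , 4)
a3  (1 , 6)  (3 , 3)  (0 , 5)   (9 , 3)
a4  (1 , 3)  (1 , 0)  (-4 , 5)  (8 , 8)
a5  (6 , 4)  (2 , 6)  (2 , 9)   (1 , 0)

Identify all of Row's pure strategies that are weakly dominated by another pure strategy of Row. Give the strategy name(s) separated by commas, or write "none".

a2 weakly dominates a1 — Alpha: 4>3, Beta: 6=6, Gamma: 0>-4, Delta: 1>0.
a2 is not dominated — it holds its own against a1 at Alpha (4>3); a3 at Alpha (4>1); a4 at Alpha (4>1); a5 at Beta (6>2).
Nothing dominates a3: a1 at Gamma (0>-4); a2 at Delta (9>1); a4 at Beta (3>1); a5 at Beta (3>2).
a3 weakly dominates a4 — Alpha: 1=1, Beta: 3>1, Gamma: 0>-4, Delta: 9>8.
a5: no other strategy beats it everywhere (a1 at Alpha (6>3); a2 at Alpha (6>4); a3 at Alpha (6>1); a4 at Alpha (6>1)).

a1, a4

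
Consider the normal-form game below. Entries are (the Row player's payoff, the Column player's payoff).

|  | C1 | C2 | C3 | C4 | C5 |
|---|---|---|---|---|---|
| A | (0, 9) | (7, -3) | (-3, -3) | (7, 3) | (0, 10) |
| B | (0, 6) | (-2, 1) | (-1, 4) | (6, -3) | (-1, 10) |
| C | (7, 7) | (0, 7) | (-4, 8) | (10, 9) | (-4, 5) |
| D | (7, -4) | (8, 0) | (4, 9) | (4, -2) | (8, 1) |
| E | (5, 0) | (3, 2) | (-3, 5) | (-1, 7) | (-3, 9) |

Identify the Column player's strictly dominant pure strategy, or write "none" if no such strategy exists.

C1 fails to dominate C2 at C (7=7).
C2 fails to dominate C1 at A (-3<9).
C3 fails to dominate C1 at A (-3<9).
C4 fails to dominate C1 at A (3<9).
C5 fails to dominate C1 at C (5<7).
No single strategy dominates all the others.

none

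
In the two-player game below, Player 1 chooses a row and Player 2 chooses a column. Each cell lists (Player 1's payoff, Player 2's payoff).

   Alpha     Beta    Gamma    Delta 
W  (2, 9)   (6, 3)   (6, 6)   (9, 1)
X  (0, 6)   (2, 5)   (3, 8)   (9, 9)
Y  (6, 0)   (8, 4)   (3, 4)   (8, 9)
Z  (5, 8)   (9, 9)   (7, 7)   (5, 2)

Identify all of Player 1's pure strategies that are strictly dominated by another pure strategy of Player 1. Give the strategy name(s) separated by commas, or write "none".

none

Nothing dominates W: X at Alpha (2>0); Y at Gamma (6>3); Z at Delta (9>5).
X is not dominated — it holds its own against W at Delta (9=9); Y at Gamma (3=3); Z at Delta (9>5).
Y is not dominated — it holds its own against W at Alpha (6>2); X at Alpha (6>0); Z at Alpha (6>5).
Z is not dominated — it holds its own against W at Alpha (5>2); X at Alpha (5>0); Y at Beta (9>8).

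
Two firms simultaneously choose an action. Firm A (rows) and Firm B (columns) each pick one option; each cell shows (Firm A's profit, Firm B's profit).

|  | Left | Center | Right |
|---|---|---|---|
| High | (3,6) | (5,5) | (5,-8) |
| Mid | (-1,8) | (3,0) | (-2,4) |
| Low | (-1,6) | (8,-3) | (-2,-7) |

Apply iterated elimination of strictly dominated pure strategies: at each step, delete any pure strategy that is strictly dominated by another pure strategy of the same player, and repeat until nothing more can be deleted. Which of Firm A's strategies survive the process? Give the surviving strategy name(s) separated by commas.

Firm A's strategy Mid is strictly dominated by High (Left: 3>-1, Center: 5>3, Right: 5>-2) and is removed.
For Firm B, Left strictly dominates Center on the remaining rows (High: 6>5, Low: 6>-3); eliminate Center.
Row Low is eliminated: High beats it against every remaining column (Left: 3>-1, Right: 5>-2).
Column Right is eliminated: Left beats it against every remaining row (High: 6>-8).
Among the remaining strategies, none is strictly dominated by another pure strategy of the same player, so the elimination stops.
Surviving strategies — Firm A: {High}; Firm B: {Left}.

High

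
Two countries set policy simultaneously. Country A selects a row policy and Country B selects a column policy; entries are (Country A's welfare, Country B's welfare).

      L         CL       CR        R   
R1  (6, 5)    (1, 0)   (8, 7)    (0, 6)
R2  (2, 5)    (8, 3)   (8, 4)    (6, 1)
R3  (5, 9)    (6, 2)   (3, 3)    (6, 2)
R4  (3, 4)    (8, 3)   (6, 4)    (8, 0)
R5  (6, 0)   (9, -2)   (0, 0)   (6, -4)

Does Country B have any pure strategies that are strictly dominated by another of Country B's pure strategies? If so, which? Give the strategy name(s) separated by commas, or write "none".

Nothing dominates L: CL at R1 (5>0); CR at R2 (5>4); R at R2 (5>1).
CL: dominated, since L does at least as well everywhere (R1: 5>0, R2: 5>3, R3: 9>2, R4: 4>3, R5: 0>-2).
CR: no other strategy beats it everywhere (L at R1 (7>5); CL at R1 (7>0); R at R1 (7>6)).
CR strictly dominates R — R1: 7>6, R2: 4>1, R3: 3>2, R4: 4>0, R5: 0>-4.

CL, R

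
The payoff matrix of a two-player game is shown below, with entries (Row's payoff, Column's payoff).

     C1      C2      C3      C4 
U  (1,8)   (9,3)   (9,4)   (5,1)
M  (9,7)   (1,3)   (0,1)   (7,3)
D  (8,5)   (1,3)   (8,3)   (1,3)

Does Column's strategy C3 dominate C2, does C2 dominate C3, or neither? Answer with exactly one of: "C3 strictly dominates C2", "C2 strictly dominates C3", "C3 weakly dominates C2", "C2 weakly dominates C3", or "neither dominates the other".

C3's payoffs vs C2's, by Row's action — U: 4>3, M: 1<3, D: 3=3.
C3 does better at U but worse at M; neither strategy dominates the other.

neither dominates the other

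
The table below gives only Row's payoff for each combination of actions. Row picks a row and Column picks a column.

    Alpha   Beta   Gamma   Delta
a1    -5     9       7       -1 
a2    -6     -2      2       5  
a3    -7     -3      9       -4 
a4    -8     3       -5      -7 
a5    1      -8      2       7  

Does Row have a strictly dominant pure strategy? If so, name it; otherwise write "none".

a1 fails to dominate a2 at Delta (-1<5).
a2 fails to dominate a1 at Alpha (-6<-5).
a3 fails to dominate a1 at Alpha (-7<-5).
a4 fails to dominate a1 at Alpha (-8<-5).
a5 fails to dominate a1 at Beta (-8<9).
No single strategy dominates all the others.

none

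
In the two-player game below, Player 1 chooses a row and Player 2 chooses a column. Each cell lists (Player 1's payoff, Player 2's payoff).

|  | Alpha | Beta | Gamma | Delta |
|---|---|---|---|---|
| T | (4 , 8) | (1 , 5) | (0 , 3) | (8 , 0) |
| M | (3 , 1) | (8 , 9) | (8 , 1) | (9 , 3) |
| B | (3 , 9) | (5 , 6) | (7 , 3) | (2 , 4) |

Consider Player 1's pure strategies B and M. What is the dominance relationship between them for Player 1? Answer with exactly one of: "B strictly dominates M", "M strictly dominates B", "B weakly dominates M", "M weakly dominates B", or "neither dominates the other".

M weakly dominates B

Compare B to M across each opponent action: Alpha: 3=3, Beta: 5<8, Gamma: 7<8, Delta: 2<9.
M is at least as good everywhere and strictly better somewhere (tied at Alpha), so M weakly dominates B.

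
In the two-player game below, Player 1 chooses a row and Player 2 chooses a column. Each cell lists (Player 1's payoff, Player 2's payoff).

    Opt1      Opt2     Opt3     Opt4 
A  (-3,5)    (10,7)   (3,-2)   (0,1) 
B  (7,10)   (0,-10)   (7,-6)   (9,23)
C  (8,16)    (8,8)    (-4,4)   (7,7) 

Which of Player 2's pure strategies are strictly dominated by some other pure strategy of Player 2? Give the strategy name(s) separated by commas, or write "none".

Opt3

Opt1: no other strategy beats it everywhere (Opt2 at B (10>-10); Opt3 at A (5>-2); Opt4 at A (5>1)).
Opt2 is not dominated — it holds its own against Opt1 at A (7>5); Opt3 at A (7>-2); Opt4 at A (7>1).
Opt3: dominated, since Opt1 does at least as well everywhere (A: 5>-2, B: 10>-6, C: 16>4).
Nothing dominates Opt4: Opt1 at B (23>10); Opt2 at B (23>-10); Opt3 at A (1>-2).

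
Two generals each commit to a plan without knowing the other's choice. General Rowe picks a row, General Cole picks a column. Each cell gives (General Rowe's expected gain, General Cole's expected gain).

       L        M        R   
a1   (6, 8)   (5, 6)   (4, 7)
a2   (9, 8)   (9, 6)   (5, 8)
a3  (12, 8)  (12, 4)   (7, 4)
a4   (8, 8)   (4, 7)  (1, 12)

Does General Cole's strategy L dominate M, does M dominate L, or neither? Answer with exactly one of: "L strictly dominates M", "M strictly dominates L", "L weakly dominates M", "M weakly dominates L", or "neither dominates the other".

L's payoffs vs M's, by General Rowe's action — a1: 8>6, a2: 8>6, a3: 8>4, a4: 8>7.
Every comparison favours L, so L strictly dominates M.

L strictly dominates M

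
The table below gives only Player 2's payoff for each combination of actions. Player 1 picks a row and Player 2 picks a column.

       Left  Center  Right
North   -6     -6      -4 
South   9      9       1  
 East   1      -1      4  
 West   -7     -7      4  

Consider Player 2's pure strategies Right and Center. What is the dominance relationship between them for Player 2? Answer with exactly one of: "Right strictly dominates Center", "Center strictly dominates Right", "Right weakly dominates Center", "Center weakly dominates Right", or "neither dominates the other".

Compare Right to Center across each choice by Player 1: North: -4>-6, South: 1<9, East: 4>-1, West: 4>-7.
Right does better at North, East, West but worse at South; neither strategy dominates the other.

neither dominates the other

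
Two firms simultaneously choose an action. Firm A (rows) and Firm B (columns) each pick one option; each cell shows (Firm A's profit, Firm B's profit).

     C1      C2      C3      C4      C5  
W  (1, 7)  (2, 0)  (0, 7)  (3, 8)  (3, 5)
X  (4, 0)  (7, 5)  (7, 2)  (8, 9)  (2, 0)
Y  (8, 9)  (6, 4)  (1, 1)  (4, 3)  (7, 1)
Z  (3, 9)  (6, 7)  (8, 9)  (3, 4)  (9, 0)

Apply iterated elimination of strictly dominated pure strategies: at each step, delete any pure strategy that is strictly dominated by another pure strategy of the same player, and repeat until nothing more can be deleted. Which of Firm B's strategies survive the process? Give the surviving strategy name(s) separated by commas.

C1, C2, C3, C4

Row W is eliminated: Y beats it against every remaining column (C1: 8>1, C2: 6>2, C3: 1>0, C4: 4>3, C5: 7>3).
For Firm B, C2 strictly dominates C5 on the remaining rows (X: 5>0, Y: 4>1, Z: 7>0); eliminate C5.
Among the remaining strategies, none is strictly dominated by another pure strategy of the same player, so the elimination stops.
Surviving strategies — Firm A: {X, Y, Z}; Firm B: {C1, C2, C3, C4}.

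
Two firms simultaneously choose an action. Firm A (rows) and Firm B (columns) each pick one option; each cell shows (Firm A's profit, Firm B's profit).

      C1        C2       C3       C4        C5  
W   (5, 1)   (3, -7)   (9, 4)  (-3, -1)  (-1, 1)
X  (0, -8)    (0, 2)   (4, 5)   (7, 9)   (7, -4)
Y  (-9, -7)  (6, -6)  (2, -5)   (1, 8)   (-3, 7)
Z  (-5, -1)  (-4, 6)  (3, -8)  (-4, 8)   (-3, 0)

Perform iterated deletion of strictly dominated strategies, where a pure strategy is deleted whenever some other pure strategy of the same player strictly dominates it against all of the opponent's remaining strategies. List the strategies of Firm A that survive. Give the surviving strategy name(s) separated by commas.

Row Z is eliminated: W beats it against every remaining column (C1: 5>-5, C2: 3>-4, C3: 9>3, C4: -3>-4, C5: -1>-3).
Firm B's strategy C1 is strictly dominated by C3 (W: 4>1, X: 5>-8, Y: -5>-7) and is removed.
Column C2 is eliminated: C3 beats it against every remaining row (W: 4>-7, X: 5>2, Y: -5>-6).
Row Y is eliminated: X beats it against every remaining column (C3: 4>2, C4: 7>1, C5: 7>-3).
For Firm B, C3 strictly dominates C5 on the remaining rows (W: 4>1, X: 5>-4); eliminate C5.
Among the remaining strategies, none is strictly dominated by another pure strategy of the same player, so the elimination stops.
Surviving strategies — Firm A: {W, X}; Firm B: {C3, C4}.

W, X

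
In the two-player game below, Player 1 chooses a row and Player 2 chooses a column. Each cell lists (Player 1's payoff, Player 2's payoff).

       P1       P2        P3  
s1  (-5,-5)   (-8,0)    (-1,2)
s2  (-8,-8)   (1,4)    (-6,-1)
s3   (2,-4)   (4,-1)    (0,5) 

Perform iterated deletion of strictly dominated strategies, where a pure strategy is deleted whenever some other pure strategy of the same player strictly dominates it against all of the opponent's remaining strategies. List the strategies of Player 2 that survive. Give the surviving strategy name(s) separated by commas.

P3

Player 1's strategy s1 is strictly dominated by s3 (P1: 2>-5, P2: 4>-8, P3: 0>-1) and is removed.
For Player 1, s3 strictly dominates s2 on the remaining columns (P1: 2>-8, P2: 4>1, P3: 0>-6); eliminate s2.
For Player 2, P2 strictly dominates P1 on the remaining rows (s3: -1>-4); eliminate P1.
Player 2's strategy P2 is strictly dominated by P3 (s3: 5>-1) and is removed.
Among the remaining strategies, none is strictly dominated by another pure strategy of the same player, so the elimination stops.
Surviving strategies — Player 1: {s3}; Player 2: {P3}.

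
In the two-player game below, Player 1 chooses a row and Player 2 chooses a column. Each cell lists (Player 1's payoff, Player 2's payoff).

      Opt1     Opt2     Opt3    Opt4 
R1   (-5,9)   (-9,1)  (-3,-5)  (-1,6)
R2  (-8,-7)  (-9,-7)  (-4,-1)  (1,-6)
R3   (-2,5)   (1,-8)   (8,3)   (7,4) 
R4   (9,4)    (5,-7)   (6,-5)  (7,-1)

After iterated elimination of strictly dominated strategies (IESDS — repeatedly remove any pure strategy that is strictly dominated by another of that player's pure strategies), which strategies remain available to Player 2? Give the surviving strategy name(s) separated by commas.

Opt1

For Player 1, R3 strictly dominates R1 on the remaining columns (Opt1: -2>-5, Opt2: 1>-9, Opt3: 8>-3, Opt4: 7>-1); eliminate R1.
Player 1's strategy R2 is strictly dominated by R3 (Opt1: -2>-8, Opt2: 1>-9, Opt3: 8>-4, Opt4: 7>1) and is removed.
Player 2's strategy Opt2 is strictly dominated by Opt1 (R3: 5>-8, R4: 4>-7) and is removed.
Column Opt3 is eliminated: Opt1 beats it against every remaining row (R3: 5>3, R4: 4>-5).
For Player 2, Opt1 strictly dominates Opt4 on the remaining rows (R3: 5>4, R4: 4>-1); eliminate Opt4.
For Player 1, R4 strictly dominates R3 on the remaining columns (Opt1: 9>-2); eliminate R3.
Among the remaining strategies, none is strictly dominated by another pure strategy of the same player, so the elimination stops.
Surviving strategies — Player 1: {R4}; Player 2: {Opt1}.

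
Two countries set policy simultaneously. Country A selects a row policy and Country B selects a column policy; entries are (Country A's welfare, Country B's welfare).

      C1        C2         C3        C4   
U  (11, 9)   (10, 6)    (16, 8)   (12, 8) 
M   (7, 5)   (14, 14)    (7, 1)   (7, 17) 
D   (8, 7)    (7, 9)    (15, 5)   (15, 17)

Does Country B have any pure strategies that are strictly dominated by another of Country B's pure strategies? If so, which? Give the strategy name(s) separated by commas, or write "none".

C2, C3

Nothing dominates C1: C2 at U (9>6); C3 at U (9>8); C4 at U (9>8).
C2: dominated, since C4 does at least as well everywhere (U: 8>6, M: 17>14, D: 17>9).
C1 strictly dominates C3 — U: 9>8, M: 5>1, D: 7>5.
C4: no other strategy beats it everywhere (C1 at M (17>5); C2 at U (8>6); C3 at U (8=8)).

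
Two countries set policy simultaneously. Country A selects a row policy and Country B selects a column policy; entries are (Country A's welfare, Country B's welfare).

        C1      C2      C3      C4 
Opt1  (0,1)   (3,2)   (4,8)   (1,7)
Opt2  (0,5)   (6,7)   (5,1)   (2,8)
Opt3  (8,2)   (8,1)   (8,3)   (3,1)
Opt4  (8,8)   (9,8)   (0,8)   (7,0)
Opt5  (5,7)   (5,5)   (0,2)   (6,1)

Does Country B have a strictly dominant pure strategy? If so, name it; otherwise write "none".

C1 fails to dominate C2 at Opt1 (1<2).
C2 fails to dominate C1 at Opt3 (1<2).
C3 fails to dominate C1 at Opt2 (1<5).
C4 fails to dominate C1 at Opt3 (1<2).
No single strategy dominates all the others.

none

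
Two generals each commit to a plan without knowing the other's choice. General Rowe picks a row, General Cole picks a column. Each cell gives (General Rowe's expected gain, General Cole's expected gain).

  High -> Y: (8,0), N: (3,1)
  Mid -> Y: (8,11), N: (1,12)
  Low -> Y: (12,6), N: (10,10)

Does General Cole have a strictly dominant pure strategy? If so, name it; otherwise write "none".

N

N vs Y: High: 1>0, Mid: 12>11, Low: 10>6.
N strictly beats every other strategy against every opponent action, so it is strictly dominant.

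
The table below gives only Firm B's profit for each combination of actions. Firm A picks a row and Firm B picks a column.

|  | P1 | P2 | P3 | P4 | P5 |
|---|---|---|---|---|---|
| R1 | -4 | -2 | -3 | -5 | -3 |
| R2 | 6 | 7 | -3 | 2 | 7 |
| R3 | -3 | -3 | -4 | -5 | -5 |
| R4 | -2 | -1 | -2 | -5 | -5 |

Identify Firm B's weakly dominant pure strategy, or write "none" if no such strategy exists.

P2 vs P1: R1: -2>-4, R2: 7>6, R3: -3=-3, R4: -1>-2.
P2 vs P3: R1: -2>-3, R2: 7>-3, R3: -3>-4, R4: -1>-2.
P2 vs P4: R1: -2>-5, R2: 7>2, R3: -3>-5, R4: -1>-5.
P2 vs P5: R1: -2>-3, R2: 7=7, R3: -3>-5, R4: -1>-5.
P2 is at least as good as every other strategy against every opponent action, so it is weakly dominant.

P2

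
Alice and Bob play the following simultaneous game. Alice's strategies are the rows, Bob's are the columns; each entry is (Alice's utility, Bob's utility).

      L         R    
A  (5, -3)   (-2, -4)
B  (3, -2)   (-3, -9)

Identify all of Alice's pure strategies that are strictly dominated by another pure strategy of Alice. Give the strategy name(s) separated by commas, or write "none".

A is not dominated — it holds its own against B at L (5>3).
A strictly dominates B — L: 5>3, R: -2>-3.

B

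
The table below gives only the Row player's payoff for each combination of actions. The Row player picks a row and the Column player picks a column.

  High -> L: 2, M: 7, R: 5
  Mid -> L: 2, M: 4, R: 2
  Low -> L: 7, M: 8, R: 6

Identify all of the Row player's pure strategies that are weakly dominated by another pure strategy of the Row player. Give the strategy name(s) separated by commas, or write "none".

High, Mid

High is weakly dominated by Low (L: 7>2, M: 8>7, R: 6>5).
High weakly dominates Mid — L: 2=2, M: 7>4, R: 5>2.
Low: no other strategy beats it everywhere (High at L (7>2); Mid at L (7>2)).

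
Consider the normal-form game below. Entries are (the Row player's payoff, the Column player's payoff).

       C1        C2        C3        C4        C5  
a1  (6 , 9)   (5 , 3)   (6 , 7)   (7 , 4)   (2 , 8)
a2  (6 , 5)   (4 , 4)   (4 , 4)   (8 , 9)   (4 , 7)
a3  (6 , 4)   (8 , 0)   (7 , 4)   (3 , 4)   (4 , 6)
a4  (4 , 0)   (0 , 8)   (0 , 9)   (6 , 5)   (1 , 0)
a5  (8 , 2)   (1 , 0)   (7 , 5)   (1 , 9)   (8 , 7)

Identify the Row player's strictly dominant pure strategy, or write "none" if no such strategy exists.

none

a1 fails to dominate a2 at C1 (6=6).
a2 fails to dominate a1 at C1 (6=6).
a3 fails to dominate a1 at C1 (6=6).
a4 fails to dominate a1 at C1 (4<6).
a5 fails to dominate a1 at C2 (1<5).
No single strategy dominates all the others.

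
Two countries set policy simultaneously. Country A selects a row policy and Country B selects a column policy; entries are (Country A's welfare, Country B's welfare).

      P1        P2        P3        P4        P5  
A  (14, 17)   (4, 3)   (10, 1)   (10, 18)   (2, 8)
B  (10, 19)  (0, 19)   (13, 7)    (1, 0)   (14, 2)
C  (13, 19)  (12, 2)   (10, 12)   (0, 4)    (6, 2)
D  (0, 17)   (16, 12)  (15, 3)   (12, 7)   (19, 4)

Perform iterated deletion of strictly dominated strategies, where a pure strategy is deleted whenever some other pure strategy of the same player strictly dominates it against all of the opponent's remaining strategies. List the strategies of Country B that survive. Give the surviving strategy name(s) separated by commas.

P1, P4

For Country B, P1 strictly dominates P3 on the remaining rows (A: 17>1, B: 19>7, C: 19>12, D: 17>3); eliminate P3.
Column P5 is eliminated: P1 beats it against every remaining row (A: 17>8, B: 19>2, C: 19>2, D: 17>4).
Row B is eliminated: A beats it against every remaining column (P1: 14>10, P2: 4>0, P4: 10>1).
Column P2 is eliminated: P1 beats it against every remaining row (A: 17>3, C: 19>2, D: 17>12).
Row C is eliminated: A beats it against every remaining column (P1: 14>13, P4: 10>0).
Among the remaining strategies, none is strictly dominated by another pure strategy of the same player, so the elimination stops.
Surviving strategies — Country A: {A, D}; Country B: {P1, P4}.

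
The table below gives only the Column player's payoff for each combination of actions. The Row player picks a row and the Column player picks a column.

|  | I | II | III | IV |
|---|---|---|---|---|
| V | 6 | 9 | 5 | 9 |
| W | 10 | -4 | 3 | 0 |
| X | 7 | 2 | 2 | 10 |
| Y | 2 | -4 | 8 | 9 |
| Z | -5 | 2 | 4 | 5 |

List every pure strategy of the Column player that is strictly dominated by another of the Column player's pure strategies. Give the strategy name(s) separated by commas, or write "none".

none

I: no other strategy beats it everywhere (II at W (10>-4); III at V (6>5); IV at W (10>0)).
II: no other strategy beats it everywhere (I at V (9>6); III at V (9>5); IV at V (9=9)).
III is not dominated — it holds its own against I at Y (8>2); II at W (3>-4); IV at W (3>0).
IV is not dominated — it holds its own against I at V (9>6); II at V (9=9); III at V (9>5).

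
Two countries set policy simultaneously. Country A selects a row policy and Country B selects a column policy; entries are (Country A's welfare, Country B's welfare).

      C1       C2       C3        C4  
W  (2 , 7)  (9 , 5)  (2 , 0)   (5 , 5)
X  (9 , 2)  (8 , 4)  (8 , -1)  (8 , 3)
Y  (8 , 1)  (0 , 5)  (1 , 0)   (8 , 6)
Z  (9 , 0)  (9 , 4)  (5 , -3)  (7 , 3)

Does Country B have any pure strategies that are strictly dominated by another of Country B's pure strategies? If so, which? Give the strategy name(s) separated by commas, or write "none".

C1 is not dominated — it holds its own against C2 at W (7>5); C3 at W (7>0); C4 at W (7>5).
C2 is not dominated — it holds its own against C1 at X (4>2); C3 at W (5>0); C4 at W (5=5).
C1 strictly dominates C3 — W: 7>0, X: 2>-1, Y: 1>0, Z: 0>-3.
C4: no other strategy beats it everywhere (C1 at X (3>2); C2 at W (5=5); C3 at W (5>0)).

C3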